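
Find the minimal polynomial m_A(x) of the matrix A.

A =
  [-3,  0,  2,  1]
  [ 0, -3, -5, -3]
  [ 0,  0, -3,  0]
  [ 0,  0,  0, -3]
x^2 + 6*x + 9

The characteristic polynomial is χ_A(x) = (x + 3)^4, so the eigenvalues are known. The minimal polynomial is
  m_A(x) = Π_λ (x − λ)^{k_λ}
where k_λ is the size of the *largest* Jordan block for λ (equivalently, the smallest k with (A − λI)^k v = 0 for every generalised eigenvector v of λ).

  λ = -3: largest Jordan block has size 2, contributing (x + 3)^2

So m_A(x) = (x + 3)^2 = x^2 + 6*x + 9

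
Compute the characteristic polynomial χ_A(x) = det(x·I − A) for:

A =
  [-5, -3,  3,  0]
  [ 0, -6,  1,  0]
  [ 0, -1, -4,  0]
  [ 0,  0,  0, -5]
x^4 + 20*x^3 + 150*x^2 + 500*x + 625

Expanding det(x·I − A) (e.g. by cofactor expansion or by noting that A is similar to its Jordan form J, which has the same characteristic polynomial as A) gives
  χ_A(x) = x^4 + 20*x^3 + 150*x^2 + 500*x + 625
which factors as (x + 5)^4. The eigenvalues (with algebraic multiplicities) are λ = -5 with multiplicity 4.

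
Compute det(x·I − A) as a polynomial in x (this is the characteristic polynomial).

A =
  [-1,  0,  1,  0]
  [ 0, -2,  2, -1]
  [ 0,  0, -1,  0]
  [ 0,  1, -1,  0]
x^4 + 4*x^3 + 6*x^2 + 4*x + 1

Expanding det(x·I − A) (e.g. by cofactor expansion or by noting that A is similar to its Jordan form J, which has the same characteristic polynomial as A) gives
  χ_A(x) = x^4 + 4*x^3 + 6*x^2 + 4*x + 1
which factors as (x + 1)^4. The eigenvalues (with algebraic multiplicities) are λ = -1 with multiplicity 4.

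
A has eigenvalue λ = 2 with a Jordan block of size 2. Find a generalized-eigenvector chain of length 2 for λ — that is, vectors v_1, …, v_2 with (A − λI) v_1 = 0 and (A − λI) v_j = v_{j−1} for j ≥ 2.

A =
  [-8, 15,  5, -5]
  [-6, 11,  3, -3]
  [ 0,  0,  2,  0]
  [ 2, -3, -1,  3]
A Jordan chain for λ = 2 of length 2:
v_1 = (-10, -6, 0, 2)ᵀ
v_2 = (1, 0, 0, 0)ᵀ

Let N = A − (2)·I. We want v_2 with N^2 v_2 = 0 but N^1 v_2 ≠ 0; then v_{j-1} := N · v_j for j = 2, …, 2.

Pick v_2 = (1, 0, 0, 0)ᵀ.
Then v_1 = N · v_2 = (-10, -6, 0, 2)ᵀ.

Sanity check: (A − (2)·I) v_1 = (0, 0, 0, 0)ᵀ = 0. ✓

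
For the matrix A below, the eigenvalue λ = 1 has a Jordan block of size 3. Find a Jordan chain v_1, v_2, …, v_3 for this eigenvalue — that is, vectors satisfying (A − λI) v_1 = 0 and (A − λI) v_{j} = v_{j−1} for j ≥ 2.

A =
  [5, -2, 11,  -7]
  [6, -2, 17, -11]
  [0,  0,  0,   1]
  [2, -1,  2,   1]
A Jordan chain for λ = 1 of length 3:
v_1 = (-10, -16, 2, 2)ᵀ
v_2 = (4, 6, 0, 2)ᵀ
v_3 = (1, 0, 0, 0)ᵀ

Let N = A − (1)·I. We want v_3 with N^3 v_3 = 0 but N^2 v_3 ≠ 0; then v_{j-1} := N · v_j for j = 3, …, 2.

Pick v_3 = (1, 0, 0, 0)ᵀ.
Then v_2 = N · v_3 = (4, 6, 0, 2)ᵀ.
Then v_1 = N · v_2 = (-10, -16, 2, 2)ᵀ.

Sanity check: (A − (1)·I) v_1 = (0, 0, 0, 0)ᵀ = 0. ✓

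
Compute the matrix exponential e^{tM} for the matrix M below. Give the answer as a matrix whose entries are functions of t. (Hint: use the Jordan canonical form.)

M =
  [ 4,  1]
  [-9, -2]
e^{tM} =
  [3*t*exp(t) + exp(t), t*exp(t)]
  [-9*t*exp(t), -3*t*exp(t) + exp(t)]

Strategy: write M = P · J · P⁻¹ where J is a Jordan canonical form, so e^{tM} = P · e^{tJ} · P⁻¹, and e^{tJ} can be computed block-by-block.

M has Jordan form
J =
  [1, 1]
  [0, 1]
(up to reordering of blocks).

Per-block formulas:
  For a 2×2 Jordan block J_2(1): exp(t · J_2(1)) = e^(1t)·(I + t·N), where N is the 2×2 nilpotent shift.

After assembling e^{tJ} and conjugating by P, we get:

e^{tM} =
  [3*t*exp(t) + exp(t), t*exp(t)]
  [-9*t*exp(t), -3*t*exp(t) + exp(t)]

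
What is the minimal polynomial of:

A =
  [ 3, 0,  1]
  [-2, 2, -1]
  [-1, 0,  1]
x^3 - 6*x^2 + 12*x - 8

The characteristic polynomial is χ_A(x) = (x - 2)^3, so the eigenvalues are known. The minimal polynomial is
  m_A(x) = Π_λ (x − λ)^{k_λ}
where k_λ is the size of the *largest* Jordan block for λ (equivalently, the smallest k with (A − λI)^k v = 0 for every generalised eigenvector v of λ).

  λ = 2: largest Jordan block has size 3, contributing (x − 2)^3

So m_A(x) = (x - 2)^3 = x^3 - 6*x^2 + 12*x - 8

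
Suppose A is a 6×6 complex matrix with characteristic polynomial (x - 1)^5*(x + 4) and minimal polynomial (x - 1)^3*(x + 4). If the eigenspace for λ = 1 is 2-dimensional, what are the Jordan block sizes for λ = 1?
Block sizes for λ = 1: [3, 2]

Step 1 — from the characteristic polynomial, algebraic multiplicity of λ = 1 is 5. From dim ker(A − (1)·I) = 2, there are exactly 2 Jordan blocks for λ = 1.
Step 2 — from the minimal polynomial, the factor (x − 1)^3 tells us the largest block for λ = 1 has size 3.
Step 3 — with total size 5, 2 blocks, and largest block 3, the block sizes (in nonincreasing order) are [3, 2].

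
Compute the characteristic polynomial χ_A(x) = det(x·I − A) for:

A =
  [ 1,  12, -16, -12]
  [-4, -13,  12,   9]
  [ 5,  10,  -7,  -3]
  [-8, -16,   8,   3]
x^4 + 16*x^3 + 94*x^2 + 240*x + 225

Expanding det(x·I − A) (e.g. by cofactor expansion or by noting that A is similar to its Jordan form J, which has the same characteristic polynomial as A) gives
  χ_A(x) = x^4 + 16*x^3 + 94*x^2 + 240*x + 225
which factors as (x + 3)^2*(x + 5)^2. The eigenvalues (with algebraic multiplicities) are λ = -5 with multiplicity 2, λ = -3 with multiplicity 2.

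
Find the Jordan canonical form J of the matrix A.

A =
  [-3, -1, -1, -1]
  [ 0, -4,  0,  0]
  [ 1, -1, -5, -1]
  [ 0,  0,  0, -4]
J_2(-4) ⊕ J_1(-4) ⊕ J_1(-4)

The characteristic polynomial is
  det(x·I − A) = x^4 + 16*x^3 + 96*x^2 + 256*x + 256 = (x + 4)^4

Eigenvalues and multiplicities (the geometric multiplicity of λ is n − rank(A − λI), which equals the number of Jordan blocks for λ):
  λ = -4: algebraic multiplicity = 4, geometric multiplicity = 3

Determining the block sizes for each eigenvalue:
  λ = -4: 3 blocks summing to 4 forces exactly one block of size 2 and the rest size 1 → block sizes [2, 1, 1]

Assembling the blocks gives a Jordan form
J =
  [-4,  1,  0,  0]
  [ 0, -4,  0,  0]
  [ 0,  0, -4,  0]
  [ 0,  0,  0, -4]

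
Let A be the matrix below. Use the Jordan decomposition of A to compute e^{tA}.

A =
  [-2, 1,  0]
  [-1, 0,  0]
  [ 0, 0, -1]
e^{tA} =
  [-t*exp(-t) + exp(-t), t*exp(-t), 0]
  [-t*exp(-t), t*exp(-t) + exp(-t), 0]
  [0, 0, exp(-t)]

Strategy: write A = P · J · P⁻¹ where J is a Jordan canonical form, so e^{tA} = P · e^{tJ} · P⁻¹, and e^{tJ} can be computed block-by-block.

A has Jordan form
J =
  [-1,  1,  0]
  [ 0, -1,  0]
  [ 0,  0, -1]
(up to reordering of blocks).

Per-block formulas:
  For a 1×1 block at λ = -1: exp(t · [-1]) = [e^(-1t)].
  For a 2×2 Jordan block J_2(-1): exp(t · J_2(-1)) = e^(-1t)·(I + t·N), where N is the 2×2 nilpotent shift.

After assembling e^{tJ} and conjugating by P, we get:

e^{tA} =
  [-t*exp(-t) + exp(-t), t*exp(-t), 0]
  [-t*exp(-t), t*exp(-t) + exp(-t), 0]
  [0, 0, exp(-t)]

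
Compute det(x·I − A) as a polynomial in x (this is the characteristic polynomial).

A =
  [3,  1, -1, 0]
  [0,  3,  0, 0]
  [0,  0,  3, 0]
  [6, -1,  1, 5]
x^4 - 14*x^3 + 72*x^2 - 162*x + 135

Expanding det(x·I − A) (e.g. by cofactor expansion or by noting that A is similar to its Jordan form J, which has the same characteristic polynomial as A) gives
  χ_A(x) = x^4 - 14*x^3 + 72*x^2 - 162*x + 135
which factors as (x - 5)*(x - 3)^3. The eigenvalues (with algebraic multiplicities) are λ = 3 with multiplicity 3, λ = 5 with multiplicity 1.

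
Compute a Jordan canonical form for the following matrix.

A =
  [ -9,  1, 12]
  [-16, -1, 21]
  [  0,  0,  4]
J_2(-5) ⊕ J_1(4)

The characteristic polynomial is
  det(x·I − A) = x^3 + 6*x^2 - 15*x - 100 = (x - 4)*(x + 5)^2

Eigenvalues and multiplicities (the geometric multiplicity of λ is n − rank(A − λI), which equals the number of Jordan blocks for λ):
  λ = -5: algebraic multiplicity = 2, geometric multiplicity = 1
  λ = 4: algebraic multiplicity = 1, geometric multiplicity = 1

Determining the block sizes for each eigenvalue:
  λ = -5: one block (gm = 1), so the single block has size am = 2 → block sizes [2]
  λ = 4: one block (gm = 1), so the single block has size am = 1 → block sizes [1]

Assembling the blocks gives a Jordan form
J =
  [-5,  1, 0]
  [ 0, -5, 0]
  [ 0,  0, 4]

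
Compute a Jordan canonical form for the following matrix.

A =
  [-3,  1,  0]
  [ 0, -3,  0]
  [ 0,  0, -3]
J_2(-3) ⊕ J_1(-3)

The characteristic polynomial is
  det(x·I − A) = x^3 + 9*x^2 + 27*x + 27 = (x + 3)^3

Eigenvalues and multiplicities (the geometric multiplicity of λ is n − rank(A − λI), which equals the number of Jordan blocks for λ):
  λ = -3: algebraic multiplicity = 3, geometric multiplicity = 2

Determining the block sizes for each eigenvalue:
  λ = -3: 2 blocks summing to 3 forces exactly one block of size 2 and the rest size 1 → block sizes [2, 1]

Assembling the blocks gives a Jordan form
J =
  [-3,  1,  0]
  [ 0, -3,  0]
  [ 0,  0, -3]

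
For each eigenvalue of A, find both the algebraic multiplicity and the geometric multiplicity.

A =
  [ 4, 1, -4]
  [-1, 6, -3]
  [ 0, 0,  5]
λ = 5: alg = 3, geom = 1

Step 1 — factor the characteristic polynomial to read off the algebraic multiplicities:
  χ_A(x) = (x - 5)^3

Step 2 — compute geometric multiplicities via the rank-nullity identity g(λ) = n − rank(A − λI):
  rank(A − (5)·I) = 2, so dim ker(A − (5)·I) = n − 2 = 1

Summary:
  λ = 5: algebraic multiplicity = 3, geometric multiplicity = 1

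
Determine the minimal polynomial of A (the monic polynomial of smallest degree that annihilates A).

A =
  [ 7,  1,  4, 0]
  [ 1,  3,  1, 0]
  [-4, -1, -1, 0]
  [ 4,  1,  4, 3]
x^3 - 9*x^2 + 27*x - 27

The characteristic polynomial is χ_A(x) = (x - 3)^4, so the eigenvalues are known. The minimal polynomial is
  m_A(x) = Π_λ (x − λ)^{k_λ}
where k_λ is the size of the *largest* Jordan block for λ (equivalently, the smallest k with (A − λI)^k v = 0 for every generalised eigenvector v of λ).

  λ = 3: largest Jordan block has size 3, contributing (x − 3)^3

So m_A(x) = (x - 3)^3 = x^3 - 9*x^2 + 27*x - 27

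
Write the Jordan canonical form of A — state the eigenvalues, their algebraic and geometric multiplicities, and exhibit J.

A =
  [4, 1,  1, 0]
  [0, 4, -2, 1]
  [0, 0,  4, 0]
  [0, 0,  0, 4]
J_3(4) ⊕ J_1(4)

The characteristic polynomial is
  det(x·I − A) = x^4 - 16*x^3 + 96*x^2 - 256*x + 256 = (x - 4)^4

Eigenvalues and multiplicities (the geometric multiplicity of λ is n − rank(A − λI), which equals the number of Jordan blocks for λ):
  λ = 4: algebraic multiplicity = 4, geometric multiplicity = 2

Determining the block sizes for each eigenvalue:
  λ = 4: with am = 4 and gm = 2, the partition is not yet determined (e.g. several partitions of 4 into 2 parts exist). Let N = A − (4)·I. Computing rank(N^1) = 2, rank(N^2) = 1, rank(N^3) = 0; the number of blocks of size ≥ j is rank(N^{j−1}) − rank(N^j), giving [2, 1, 1]. So we have 1 block(s) of size 3, 1 block(s) of size 1 → block sizes [3, 1]

Assembling the blocks gives a Jordan form
J =
  [4, 1, 0, 0]
  [0, 4, 1, 0]
  [0, 0, 4, 0]
  [0, 0, 0, 4]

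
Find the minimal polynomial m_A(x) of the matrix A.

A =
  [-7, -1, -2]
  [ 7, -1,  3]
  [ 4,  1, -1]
x^3 + 9*x^2 + 27*x + 27

The characteristic polynomial is χ_A(x) = (x + 3)^3, so the eigenvalues are known. The minimal polynomial is
  m_A(x) = Π_λ (x − λ)^{k_λ}
where k_λ is the size of the *largest* Jordan block for λ (equivalently, the smallest k with (A − λI)^k v = 0 for every generalised eigenvector v of λ).

  λ = -3: largest Jordan block has size 3, contributing (x + 3)^3

So m_A(x) = (x + 3)^3 = x^3 + 9*x^2 + 27*x + 27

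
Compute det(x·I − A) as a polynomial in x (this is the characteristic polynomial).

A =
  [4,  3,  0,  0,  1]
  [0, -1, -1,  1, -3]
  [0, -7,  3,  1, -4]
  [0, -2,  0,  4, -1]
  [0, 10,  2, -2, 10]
x^5 - 20*x^4 + 160*x^3 - 640*x^2 + 1280*x - 1024

Expanding det(x·I − A) (e.g. by cofactor expansion or by noting that A is similar to its Jordan form J, which has the same characteristic polynomial as A) gives
  χ_A(x) = x^5 - 20*x^4 + 160*x^3 - 640*x^2 + 1280*x - 1024
which factors as (x - 4)^5. The eigenvalues (with algebraic multiplicities) are λ = 4 with multiplicity 5.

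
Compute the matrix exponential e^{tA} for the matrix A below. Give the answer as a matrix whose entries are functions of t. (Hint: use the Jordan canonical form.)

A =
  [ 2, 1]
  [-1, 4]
e^{tA} =
  [-t*exp(3*t) + exp(3*t), t*exp(3*t)]
  [-t*exp(3*t), t*exp(3*t) + exp(3*t)]

Strategy: write A = P · J · P⁻¹ where J is a Jordan canonical form, so e^{tA} = P · e^{tJ} · P⁻¹, and e^{tJ} can be computed block-by-block.

A has Jordan form
J =
  [3, 1]
  [0, 3]
(up to reordering of blocks).

Per-block formulas:
  For a 2×2 Jordan block J_2(3): exp(t · J_2(3)) = e^(3t)·(I + t·N), where N is the 2×2 nilpotent shift.

After assembling e^{tJ} and conjugating by P, we get:

e^{tA} =
  [-t*exp(3*t) + exp(3*t), t*exp(3*t)]
  [-t*exp(3*t), t*exp(3*t) + exp(3*t)]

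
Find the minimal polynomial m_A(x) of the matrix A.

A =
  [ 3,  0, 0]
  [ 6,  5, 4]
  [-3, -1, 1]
x^2 - 6*x + 9

The characteristic polynomial is χ_A(x) = (x - 3)^3, so the eigenvalues are known. The minimal polynomial is
  m_A(x) = Π_λ (x − λ)^{k_λ}
where k_λ is the size of the *largest* Jordan block for λ (equivalently, the smallest k with (A − λI)^k v = 0 for every generalised eigenvector v of λ).

  λ = 3: largest Jordan block has size 2, contributing (x − 3)^2

So m_A(x) = (x - 3)^2 = x^2 - 6*x + 9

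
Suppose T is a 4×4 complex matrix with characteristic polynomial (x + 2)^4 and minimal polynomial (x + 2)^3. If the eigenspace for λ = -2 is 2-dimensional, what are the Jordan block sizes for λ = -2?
Block sizes for λ = -2: [3, 1]

Step 1 — from the characteristic polynomial, algebraic multiplicity of λ = -2 is 4. From dim ker(T − (-2)·I) = 2, there are exactly 2 Jordan blocks for λ = -2.
Step 2 — from the minimal polynomial, the factor (x + 2)^3 tells us the largest block for λ = -2 has size 3.
Step 3 — with total size 4, 2 blocks, and largest block 3, the block sizes (in nonincreasing order) are [3, 1].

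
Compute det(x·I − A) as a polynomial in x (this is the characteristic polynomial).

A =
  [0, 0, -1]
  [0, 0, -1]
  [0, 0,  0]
x^3

Expanding det(x·I − A) (e.g. by cofactor expansion or by noting that A is similar to its Jordan form J, which has the same characteristic polynomial as A) gives
  χ_A(x) = x^3
which factors as x^3. The eigenvalues (with algebraic multiplicities) are λ = 0 with multiplicity 3.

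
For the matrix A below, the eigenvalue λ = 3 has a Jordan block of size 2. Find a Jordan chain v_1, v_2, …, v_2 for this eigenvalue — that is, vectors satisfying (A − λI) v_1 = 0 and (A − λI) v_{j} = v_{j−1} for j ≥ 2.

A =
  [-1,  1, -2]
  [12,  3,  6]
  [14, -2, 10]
A Jordan chain for λ = 3 of length 2:
v_1 = (1, 0, -2)ᵀ
v_2 = (0, 1, 0)ᵀ

Let N = A − (3)·I. We want v_2 with N^2 v_2 = 0 but N^1 v_2 ≠ 0; then v_{j-1} := N · v_j for j = 2, …, 2.

Pick v_2 = (0, 1, 0)ᵀ.
Then v_1 = N · v_2 = (1, 0, -2)ᵀ.

Sanity check: (A − (3)·I) v_1 = (0, 0, 0)ᵀ = 0. ✓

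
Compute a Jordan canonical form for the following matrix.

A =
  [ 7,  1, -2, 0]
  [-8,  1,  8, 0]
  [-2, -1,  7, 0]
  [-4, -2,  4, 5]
J_2(5) ⊕ J_1(5) ⊕ J_1(5)

The characteristic polynomial is
  det(x·I − A) = x^4 - 20*x^3 + 150*x^2 - 500*x + 625 = (x - 5)^4

Eigenvalues and multiplicities (the geometric multiplicity of λ is n − rank(A − λI), which equals the number of Jordan blocks for λ):
  λ = 5: algebraic multiplicity = 4, geometric multiplicity = 3

Determining the block sizes for each eigenvalue:
  λ = 5: 3 blocks summing to 4 forces exactly one block of size 2 and the rest size 1 → block sizes [2, 1, 1]

Assembling the blocks gives a Jordan form
J =
  [5, 1, 0, 0]
  [0, 5, 0, 0]
  [0, 0, 5, 0]
  [0, 0, 0, 5]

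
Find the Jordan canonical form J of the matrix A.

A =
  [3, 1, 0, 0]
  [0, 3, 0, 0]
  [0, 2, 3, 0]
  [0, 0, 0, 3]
J_2(3) ⊕ J_1(3) ⊕ J_1(3)

The characteristic polynomial is
  det(x·I − A) = x^4 - 12*x^3 + 54*x^2 - 108*x + 81 = (x - 3)^4

Eigenvalues and multiplicities (the geometric multiplicity of λ is n − rank(A − λI), which equals the number of Jordan blocks for λ):
  λ = 3: algebraic multiplicity = 4, geometric multiplicity = 3

Determining the block sizes for each eigenvalue:
  λ = 3: 3 blocks summing to 4 forces exactly one block of size 2 and the rest size 1 → block sizes [2, 1, 1]

Assembling the blocks gives a Jordan form
J =
  [3, 1, 0, 0]
  [0, 3, 0, 0]
  [0, 0, 3, 0]
  [0, 0, 0, 3]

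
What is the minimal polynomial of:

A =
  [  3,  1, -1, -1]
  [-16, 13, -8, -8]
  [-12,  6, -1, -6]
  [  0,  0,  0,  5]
x^2 - 10*x + 25

The characteristic polynomial is χ_A(x) = (x - 5)^4, so the eigenvalues are known. The minimal polynomial is
  m_A(x) = Π_λ (x − λ)^{k_λ}
where k_λ is the size of the *largest* Jordan block for λ (equivalently, the smallest k with (A − λI)^k v = 0 for every generalised eigenvector v of λ).

  λ = 5: largest Jordan block has size 2, contributing (x − 5)^2

So m_A(x) = (x - 5)^2 = x^2 - 10*x + 25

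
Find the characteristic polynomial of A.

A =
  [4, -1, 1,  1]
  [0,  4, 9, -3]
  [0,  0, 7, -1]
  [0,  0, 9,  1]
x^4 - 16*x^3 + 96*x^2 - 256*x + 256

Expanding det(x·I − A) (e.g. by cofactor expansion or by noting that A is similar to its Jordan form J, which has the same characteristic polynomial as A) gives
  χ_A(x) = x^4 - 16*x^3 + 96*x^2 - 256*x + 256
which factors as (x - 4)^4. The eigenvalues (with algebraic multiplicities) are λ = 4 with multiplicity 4.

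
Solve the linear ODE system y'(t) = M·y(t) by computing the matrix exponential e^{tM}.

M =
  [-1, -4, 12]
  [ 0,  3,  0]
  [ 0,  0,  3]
e^{tM} =
  [exp(-t), -exp(3*t) + exp(-t), 3*exp(3*t) - 3*exp(-t)]
  [0, exp(3*t), 0]
  [0, 0, exp(3*t)]

Strategy: write M = P · J · P⁻¹ where J is a Jordan canonical form, so e^{tM} = P · e^{tJ} · P⁻¹, and e^{tJ} can be computed block-by-block.

M has Jordan form
J =
  [-1, 0, 0]
  [ 0, 3, 0]
  [ 0, 0, 3]
(up to reordering of blocks).

Per-block formulas:
  For a 1×1 block at λ = 3: exp(t · [3]) = [e^(3t)].
  For a 1×1 block at λ = -1: exp(t · [-1]) = [e^(-1t)].

After assembling e^{tJ} and conjugating by P, we get:

e^{tM} =
  [exp(-t), -exp(3*t) + exp(-t), 3*exp(3*t) - 3*exp(-t)]
  [0, exp(3*t), 0]
  [0, 0, exp(3*t)]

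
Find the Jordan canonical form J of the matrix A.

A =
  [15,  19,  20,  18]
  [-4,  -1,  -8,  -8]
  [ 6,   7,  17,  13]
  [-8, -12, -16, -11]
J_2(5) ⊕ J_2(5)

The characteristic polynomial is
  det(x·I − A) = x^4 - 20*x^3 + 150*x^2 - 500*x + 625 = (x - 5)^4

Eigenvalues and multiplicities (the geometric multiplicity of λ is n − rank(A − λI), which equals the number of Jordan blocks for λ):
  λ = 5: algebraic multiplicity = 4, geometric multiplicity = 2

Determining the block sizes for each eigenvalue:
  λ = 5: with am = 4 and gm = 2, the partition is not yet determined (e.g. several partitions of 4 into 2 parts exist). Let N = A − (5)·I. Computing rank(N^1) = 2, rank(N^2) = 0; the number of blocks of size ≥ j is rank(N^{j−1}) − rank(N^j), giving [2, 2]. So we have 2 block(s) of size 2 → block sizes [2, 2]

Assembling the blocks gives a Jordan form
J =
  [5, 1, 0, 0]
  [0, 5, 0, 0]
  [0, 0, 5, 1]
  [0, 0, 0, 5]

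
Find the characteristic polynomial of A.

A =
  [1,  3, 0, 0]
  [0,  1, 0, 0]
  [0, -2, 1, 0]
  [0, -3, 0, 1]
x^4 - 4*x^3 + 6*x^2 - 4*x + 1

Expanding det(x·I − A) (e.g. by cofactor expansion or by noting that A is similar to its Jordan form J, which has the same characteristic polynomial as A) gives
  χ_A(x) = x^4 - 4*x^3 + 6*x^2 - 4*x + 1
which factors as (x - 1)^4. The eigenvalues (with algebraic multiplicities) are λ = 1 with multiplicity 4.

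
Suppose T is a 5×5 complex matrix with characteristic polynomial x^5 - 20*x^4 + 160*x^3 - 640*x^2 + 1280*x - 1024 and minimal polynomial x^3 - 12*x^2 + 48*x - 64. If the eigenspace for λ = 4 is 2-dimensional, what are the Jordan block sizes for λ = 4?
Block sizes for λ = 4: [3, 2]

Step 1 — from the characteristic polynomial, algebraic multiplicity of λ = 4 is 5. From dim ker(T − (4)·I) = 2, there are exactly 2 Jordan blocks for λ = 4.
Step 2 — from the minimal polynomial, the factor (x − 4)^3 tells us the largest block for λ = 4 has size 3.
Step 3 — with total size 5, 2 blocks, and largest block 3, the block sizes (in nonincreasing order) are [3, 2].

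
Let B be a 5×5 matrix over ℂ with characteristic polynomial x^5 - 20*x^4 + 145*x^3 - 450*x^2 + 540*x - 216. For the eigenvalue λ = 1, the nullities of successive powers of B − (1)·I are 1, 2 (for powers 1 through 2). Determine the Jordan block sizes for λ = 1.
Block sizes for λ = 1: [2]

From the dimensions of kernels of powers, the number of Jordan blocks of size at least j is d_j − d_{j−1} where d_j = dim ker(N^j) (with d_0 = 0). Computing the differences gives [1, 1].
The number of blocks of size exactly k is (#blocks of size ≥ k) − (#blocks of size ≥ k + 1), so the partition is: 1 block(s) of size 2.
In nonincreasing order the block sizes are [2].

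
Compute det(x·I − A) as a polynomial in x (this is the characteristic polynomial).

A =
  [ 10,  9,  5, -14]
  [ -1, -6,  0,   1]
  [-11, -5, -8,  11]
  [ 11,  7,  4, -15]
x^4 + 19*x^3 + 135*x^2 + 425*x + 500

Expanding det(x·I − A) (e.g. by cofactor expansion or by noting that A is similar to its Jordan form J, which has the same characteristic polynomial as A) gives
  χ_A(x) = x^4 + 19*x^3 + 135*x^2 + 425*x + 500
which factors as (x + 4)*(x + 5)^3. The eigenvalues (with algebraic multiplicities) are λ = -5 with multiplicity 3, λ = -4 with multiplicity 1.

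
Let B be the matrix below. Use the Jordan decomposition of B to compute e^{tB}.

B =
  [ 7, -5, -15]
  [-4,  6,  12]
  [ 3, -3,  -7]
e^{tB} =
  [5*t*exp(2*t) + exp(2*t), -5*t*exp(2*t), -15*t*exp(2*t)]
  [-4*t*exp(2*t), 4*t*exp(2*t) + exp(2*t), 12*t*exp(2*t)]
  [3*t*exp(2*t), -3*t*exp(2*t), -9*t*exp(2*t) + exp(2*t)]

Strategy: write B = P · J · P⁻¹ where J is a Jordan canonical form, so e^{tB} = P · e^{tJ} · P⁻¹, and e^{tJ} can be computed block-by-block.

B has Jordan form
J =
  [2, 1, 0]
  [0, 2, 0]
  [0, 0, 2]
(up to reordering of blocks).

Per-block formulas:
  For a 1×1 block at λ = 2: exp(t · [2]) = [e^(2t)].
  For a 2×2 Jordan block J_2(2): exp(t · J_2(2)) = e^(2t)·(I + t·N), where N is the 2×2 nilpotent shift.

After assembling e^{tJ} and conjugating by P, we get:

e^{tB} =
  [5*t*exp(2*t) + exp(2*t), -5*t*exp(2*t), -15*t*exp(2*t)]
  [-4*t*exp(2*t), 4*t*exp(2*t) + exp(2*t), 12*t*exp(2*t)]
  [3*t*exp(2*t), -3*t*exp(2*t), -9*t*exp(2*t) + exp(2*t)]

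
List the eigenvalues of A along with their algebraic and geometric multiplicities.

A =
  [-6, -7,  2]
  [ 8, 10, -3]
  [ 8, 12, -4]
λ = 0: alg = 3, geom = 1

Step 1 — factor the characteristic polynomial to read off the algebraic multiplicities:
  χ_A(x) = x^3

Step 2 — compute geometric multiplicities via the rank-nullity identity g(λ) = n − rank(A − λI):
  rank(A − (0)·I) = 2, so dim ker(A − (0)·I) = n − 2 = 1

Summary:
  λ = 0: algebraic multiplicity = 3, geometric multiplicity = 1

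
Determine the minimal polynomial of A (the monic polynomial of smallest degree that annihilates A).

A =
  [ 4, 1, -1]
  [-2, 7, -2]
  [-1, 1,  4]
x^2 - 10*x + 25

The characteristic polynomial is χ_A(x) = (x - 5)^3, so the eigenvalues are known. The minimal polynomial is
  m_A(x) = Π_λ (x − λ)^{k_λ}
where k_λ is the size of the *largest* Jordan block for λ (equivalently, the smallest k with (A − λI)^k v = 0 for every generalised eigenvector v of λ).

  λ = 5: largest Jordan block has size 2, contributing (x − 5)^2

So m_A(x) = (x - 5)^2 = x^2 - 10*x + 25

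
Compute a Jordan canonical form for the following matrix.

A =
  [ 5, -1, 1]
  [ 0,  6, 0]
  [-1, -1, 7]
J_2(6) ⊕ J_1(6)

The characteristic polynomial is
  det(x·I − A) = x^3 - 18*x^2 + 108*x - 216 = (x - 6)^3

Eigenvalues and multiplicities (the geometric multiplicity of λ is n − rank(A − λI), which equals the number of Jordan blocks for λ):
  λ = 6: algebraic multiplicity = 3, geometric multiplicity = 2

Determining the block sizes for each eigenvalue:
  λ = 6: 2 blocks summing to 3 forces exactly one block of size 2 and the rest size 1 → block sizes [2, 1]

Assembling the blocks gives a Jordan form
J =
  [6, 1, 0]
  [0, 6, 0]
  [0, 0, 6]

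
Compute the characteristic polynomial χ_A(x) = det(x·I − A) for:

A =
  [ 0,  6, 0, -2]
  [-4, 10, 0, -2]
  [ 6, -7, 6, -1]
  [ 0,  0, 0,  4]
x^4 - 20*x^3 + 148*x^2 - 480*x + 576

Expanding det(x·I − A) (e.g. by cofactor expansion or by noting that A is similar to its Jordan form J, which has the same characteristic polynomial as A) gives
  χ_A(x) = x^4 - 20*x^3 + 148*x^2 - 480*x + 576
which factors as (x - 6)^2*(x - 4)^2. The eigenvalues (with algebraic multiplicities) are λ = 4 with multiplicity 2, λ = 6 with multiplicity 2.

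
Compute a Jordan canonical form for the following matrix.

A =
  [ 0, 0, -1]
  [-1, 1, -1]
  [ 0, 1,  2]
J_3(1)

The characteristic polynomial is
  det(x·I − A) = x^3 - 3*x^2 + 3*x - 1 = (x - 1)^3

Eigenvalues and multiplicities (the geometric multiplicity of λ is n − rank(A − λI), which equals the number of Jordan blocks for λ):
  λ = 1: algebraic multiplicity = 3, geometric multiplicity = 1

Determining the block sizes for each eigenvalue:
  λ = 1: one block (gm = 1), so the single block has size am = 3 → block sizes [3]

Assembling the blocks gives a Jordan form
J =
  [1, 1, 0]
  [0, 1, 1]
  [0, 0, 1]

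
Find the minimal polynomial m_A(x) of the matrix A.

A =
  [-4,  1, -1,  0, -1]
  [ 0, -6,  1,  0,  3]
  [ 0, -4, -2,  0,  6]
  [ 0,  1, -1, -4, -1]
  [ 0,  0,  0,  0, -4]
x^3 + 12*x^2 + 48*x + 64

The characteristic polynomial is χ_A(x) = (x + 4)^5, so the eigenvalues are known. The minimal polynomial is
  m_A(x) = Π_λ (x − λ)^{k_λ}
where k_λ is the size of the *largest* Jordan block for λ (equivalently, the smallest k with (A − λI)^k v = 0 for every generalised eigenvector v of λ).

  λ = -4: largest Jordan block has size 3, contributing (x + 4)^3

So m_A(x) = (x + 4)^3 = x^3 + 12*x^2 + 48*x + 64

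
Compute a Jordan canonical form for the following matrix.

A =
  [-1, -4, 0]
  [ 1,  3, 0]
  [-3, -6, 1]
J_2(1) ⊕ J_1(1)

The characteristic polynomial is
  det(x·I − A) = x^3 - 3*x^2 + 3*x - 1 = (x - 1)^3

Eigenvalues and multiplicities (the geometric multiplicity of λ is n − rank(A − λI), which equals the number of Jordan blocks for λ):
  λ = 1: algebraic multiplicity = 3, geometric multiplicity = 2

Determining the block sizes for each eigenvalue:
  λ = 1: 2 blocks summing to 3 forces exactly one block of size 2 and the rest size 1 → block sizes [2, 1]

Assembling the blocks gives a Jordan form
J =
  [1, 1, 0]
  [0, 1, 0]
  [0, 0, 1]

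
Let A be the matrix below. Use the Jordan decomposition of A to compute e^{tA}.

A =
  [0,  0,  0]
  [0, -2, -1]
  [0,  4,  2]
e^{tA} =
  [1, 0, 0]
  [0, 1 - 2*t, -t]
  [0, 4*t, 2*t + 1]

Strategy: write A = P · J · P⁻¹ where J is a Jordan canonical form, so e^{tA} = P · e^{tJ} · P⁻¹, and e^{tJ} can be computed block-by-block.

A has Jordan form
J =
  [0, 1, 0]
  [0, 0, 0]
  [0, 0, 0]
(up to reordering of blocks).

Per-block formulas:
  For a 1×1 block at λ = 0: exp(t · [0]) = [e^(0t)].
  For a 2×2 Jordan block J_2(0): exp(t · J_2(0)) = e^(0t)·(I + t·N), where N is the 2×2 nilpotent shift.

After assembling e^{tJ} and conjugating by P, we get:

e^{tA} =
  [1, 0, 0]
  [0, 1 - 2*t, -t]
  [0, 4*t, 2*t + 1]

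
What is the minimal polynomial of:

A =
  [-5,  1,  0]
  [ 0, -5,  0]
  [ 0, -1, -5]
x^2 + 10*x + 25

The characteristic polynomial is χ_A(x) = (x + 5)^3, so the eigenvalues are known. The minimal polynomial is
  m_A(x) = Π_λ (x − λ)^{k_λ}
where k_λ is the size of the *largest* Jordan block for λ (equivalently, the smallest k with (A − λI)^k v = 0 for every generalised eigenvector v of λ).

  λ = -5: largest Jordan block has size 2, contributing (x + 5)^2

So m_A(x) = (x + 5)^2 = x^2 + 10*x + 25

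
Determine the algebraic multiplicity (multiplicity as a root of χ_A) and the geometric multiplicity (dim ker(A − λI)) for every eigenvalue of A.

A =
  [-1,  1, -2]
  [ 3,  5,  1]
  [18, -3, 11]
λ = 5: alg = 3, geom = 1

Step 1 — factor the characteristic polynomial to read off the algebraic multiplicities:
  χ_A(x) = (x - 5)^3

Step 2 — compute geometric multiplicities via the rank-nullity identity g(λ) = n − rank(A − λI):
  rank(A − (5)·I) = 2, so dim ker(A − (5)·I) = n − 2 = 1

Summary:
  λ = 5: algebraic multiplicity = 3, geometric multiplicity = 1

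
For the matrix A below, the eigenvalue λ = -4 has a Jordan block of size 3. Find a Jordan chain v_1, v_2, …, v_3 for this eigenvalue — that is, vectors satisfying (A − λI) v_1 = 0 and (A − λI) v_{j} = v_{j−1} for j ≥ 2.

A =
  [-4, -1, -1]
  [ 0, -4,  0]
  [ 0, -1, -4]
A Jordan chain for λ = -4 of length 3:
v_1 = (1, 0, 0)ᵀ
v_2 = (-1, 0, -1)ᵀ
v_3 = (0, 1, 0)ᵀ

Let N = A − (-4)·I. We want v_3 with N^3 v_3 = 0 but N^2 v_3 ≠ 0; then v_{j-1} := N · v_j for j = 3, …, 2.

Pick v_3 = (0, 1, 0)ᵀ.
Then v_2 = N · v_3 = (-1, 0, -1)ᵀ.
Then v_1 = N · v_2 = (1, 0, 0)ᵀ.

Sanity check: (A − (-4)·I) v_1 = (0, 0, 0)ᵀ = 0. ✓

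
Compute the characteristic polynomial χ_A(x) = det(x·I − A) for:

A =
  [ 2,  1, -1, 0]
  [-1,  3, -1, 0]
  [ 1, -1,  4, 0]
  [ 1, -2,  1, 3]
x^4 - 12*x^3 + 54*x^2 - 108*x + 81

Expanding det(x·I − A) (e.g. by cofactor expansion or by noting that A is similar to its Jordan form J, which has the same characteristic polynomial as A) gives
  χ_A(x) = x^4 - 12*x^3 + 54*x^2 - 108*x + 81
which factors as (x - 3)^4. The eigenvalues (with algebraic multiplicities) are λ = 3 with multiplicity 4.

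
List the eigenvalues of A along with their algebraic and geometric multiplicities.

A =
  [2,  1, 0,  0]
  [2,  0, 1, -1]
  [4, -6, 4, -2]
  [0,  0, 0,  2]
λ = 2: alg = 4, geom = 2

Step 1 — factor the characteristic polynomial to read off the algebraic multiplicities:
  χ_A(x) = (x - 2)^4

Step 2 — compute geometric multiplicities via the rank-nullity identity g(λ) = n − rank(A − λI):
  rank(A − (2)·I) = 2, so dim ker(A − (2)·I) = n − 2 = 2

Summary:
  λ = 2: algebraic multiplicity = 4, geometric multiplicity = 2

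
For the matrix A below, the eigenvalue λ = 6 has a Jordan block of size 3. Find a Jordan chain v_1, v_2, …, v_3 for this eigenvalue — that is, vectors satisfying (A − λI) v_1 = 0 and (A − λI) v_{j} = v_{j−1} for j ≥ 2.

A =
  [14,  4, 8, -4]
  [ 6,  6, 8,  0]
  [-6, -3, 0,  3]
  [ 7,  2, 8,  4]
A Jordan chain for λ = 6 of length 3:
v_1 = (12, 0, -9, 6)ᵀ
v_2 = (8, 6, -6, 7)ᵀ
v_3 = (1, 0, 0, 0)ᵀ

Let N = A − (6)·I. We want v_3 with N^3 v_3 = 0 but N^2 v_3 ≠ 0; then v_{j-1} := N · v_j for j = 3, …, 2.

Pick v_3 = (1, 0, 0, 0)ᵀ.
Then v_2 = N · v_3 = (8, 6, -6, 7)ᵀ.
Then v_1 = N · v_2 = (12, 0, -9, 6)ᵀ.

Sanity check: (A − (6)·I) v_1 = (0, 0, 0, 0)ᵀ = 0. ✓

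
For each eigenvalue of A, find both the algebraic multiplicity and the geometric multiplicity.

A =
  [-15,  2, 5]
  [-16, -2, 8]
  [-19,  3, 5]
λ = -4: alg = 3, geom = 1

Step 1 — factor the characteristic polynomial to read off the algebraic multiplicities:
  χ_A(x) = (x + 4)^3

Step 2 — compute geometric multiplicities via the rank-nullity identity g(λ) = n − rank(A − λI):
  rank(A − (-4)·I) = 2, so dim ker(A − (-4)·I) = n − 2 = 1

Summary:
  λ = -4: algebraic multiplicity = 3, geometric multiplicity = 1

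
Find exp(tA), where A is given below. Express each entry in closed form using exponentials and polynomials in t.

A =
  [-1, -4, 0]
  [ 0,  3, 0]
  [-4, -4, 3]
e^{tA} =
  [exp(-t), -exp(3*t) + exp(-t), 0]
  [0, exp(3*t), 0]
  [-exp(3*t) + exp(-t), -exp(3*t) + exp(-t), exp(3*t)]

Strategy: write A = P · J · P⁻¹ where J is a Jordan canonical form, so e^{tA} = P · e^{tJ} · P⁻¹, and e^{tJ} can be computed block-by-block.

A has Jordan form
J =
  [-1, 0, 0]
  [ 0, 3, 0]
  [ 0, 0, 3]
(up to reordering of blocks).

Per-block formulas:
  For a 1×1 block at λ = 3: exp(t · [3]) = [e^(3t)].
  For a 1×1 block at λ = -1: exp(t · [-1]) = [e^(-1t)].

After assembling e^{tJ} and conjugating by P, we get:

e^{tA} =
  [exp(-t), -exp(3*t) + exp(-t), 0]
  [0, exp(3*t), 0]
  [-exp(3*t) + exp(-t), -exp(3*t) + exp(-t), exp(3*t)]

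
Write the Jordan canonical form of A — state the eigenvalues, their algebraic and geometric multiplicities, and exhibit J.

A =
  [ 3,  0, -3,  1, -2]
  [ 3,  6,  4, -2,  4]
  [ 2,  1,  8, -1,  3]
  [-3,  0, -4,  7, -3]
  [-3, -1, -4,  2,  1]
J_3(5) ⊕ J_2(5)

The characteristic polynomial is
  det(x·I − A) = x^5 - 25*x^4 + 250*x^3 - 1250*x^2 + 3125*x - 3125 = (x - 5)^5

Eigenvalues and multiplicities (the geometric multiplicity of λ is n − rank(A − λI), which equals the number of Jordan blocks for λ):
  λ = 5: algebraic multiplicity = 5, geometric multiplicity = 2

Determining the block sizes for each eigenvalue:
  λ = 5: with am = 5 and gm = 2, the partition is not yet determined (e.g. several partitions of 5 into 2 parts exist). Let N = A − (5)·I. Computing rank(N^1) = 3, rank(N^2) = 1, rank(N^3) = 0; the number of blocks of size ≥ j is rank(N^{j−1}) − rank(N^j), giving [2, 2, 1]. So we have 1 block(s) of size 3, 1 block(s) of size 2 → block sizes [3, 2]

Assembling the blocks gives a Jordan form
J =
  [5, 1, 0, 0, 0]
  [0, 5, 1, 0, 0]
  [0, 0, 5, 0, 0]
  [0, 0, 0, 5, 1]
  [0, 0, 0, 0, 5]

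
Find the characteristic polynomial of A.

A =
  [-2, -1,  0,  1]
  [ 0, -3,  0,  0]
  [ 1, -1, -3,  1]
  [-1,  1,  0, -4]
x^4 + 12*x^3 + 54*x^2 + 108*x + 81

Expanding det(x·I − A) (e.g. by cofactor expansion or by noting that A is similar to its Jordan form J, which has the same characteristic polynomial as A) gives
  χ_A(x) = x^4 + 12*x^3 + 54*x^2 + 108*x + 81
which factors as (x + 3)^4. The eigenvalues (with algebraic multiplicities) are λ = -3 with multiplicity 4.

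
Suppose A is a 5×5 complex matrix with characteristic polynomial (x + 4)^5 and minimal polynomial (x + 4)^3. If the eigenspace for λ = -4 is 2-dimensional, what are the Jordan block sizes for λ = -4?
Block sizes for λ = -4: [3, 2]

Step 1 — from the characteristic polynomial, algebraic multiplicity of λ = -4 is 5. From dim ker(A − (-4)·I) = 2, there are exactly 2 Jordan blocks for λ = -4.
Step 2 — from the minimal polynomial, the factor (x + 4)^3 tells us the largest block for λ = -4 has size 3.
Step 3 — with total size 5, 2 blocks, and largest block 3, the block sizes (in nonincreasing order) are [3, 2].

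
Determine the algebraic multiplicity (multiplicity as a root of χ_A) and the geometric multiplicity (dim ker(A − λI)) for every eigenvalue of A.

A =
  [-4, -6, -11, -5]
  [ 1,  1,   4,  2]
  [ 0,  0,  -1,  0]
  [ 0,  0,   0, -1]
λ = -2: alg = 1, geom = 1; λ = -1: alg = 3, geom = 2

Step 1 — factor the characteristic polynomial to read off the algebraic multiplicities:
  χ_A(x) = (x + 1)^3*(x + 2)

Step 2 — compute geometric multiplicities via the rank-nullity identity g(λ) = n − rank(A − λI):
  rank(A − (-2)·I) = 3, so dim ker(A − (-2)·I) = n − 3 = 1
  rank(A − (-1)·I) = 2, so dim ker(A − (-1)·I) = n − 2 = 2

Summary:
  λ = -2: algebraic multiplicity = 1, geometric multiplicity = 1
  λ = -1: algebraic multiplicity = 3, geometric multiplicity = 2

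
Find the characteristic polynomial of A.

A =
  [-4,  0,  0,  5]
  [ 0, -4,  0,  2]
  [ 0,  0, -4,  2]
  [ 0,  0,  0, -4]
x^4 + 16*x^3 + 96*x^2 + 256*x + 256

Expanding det(x·I − A) (e.g. by cofactor expansion or by noting that A is similar to its Jordan form J, which has the same characteristic polynomial as A) gives
  χ_A(x) = x^4 + 16*x^3 + 96*x^2 + 256*x + 256
which factors as (x + 4)^4. The eigenvalues (with algebraic multiplicities) are λ = -4 with multiplicity 4.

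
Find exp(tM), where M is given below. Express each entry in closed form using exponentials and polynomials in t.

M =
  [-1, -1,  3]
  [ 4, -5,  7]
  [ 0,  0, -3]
e^{tM} =
  [2*t*exp(-3*t) + exp(-3*t), -t*exp(-3*t), -t^2*exp(-3*t)/2 + 3*t*exp(-3*t)]
  [4*t*exp(-3*t), -2*t*exp(-3*t) + exp(-3*t), -t^2*exp(-3*t) + 7*t*exp(-3*t)]
  [0, 0, exp(-3*t)]

Strategy: write M = P · J · P⁻¹ where J is a Jordan canonical form, so e^{tM} = P · e^{tJ} · P⁻¹, and e^{tJ} can be computed block-by-block.

M has Jordan form
J =
  [-3,  1,  0]
  [ 0, -3,  1]
  [ 0,  0, -3]
(up to reordering of blocks).

Per-block formulas:
  For a 3×3 Jordan block J_3(-3): exp(t · J_3(-3)) = e^(-3t)·(I + t·N + (t^2/2)·N^2), where N is the 3×3 nilpotent shift.

After assembling e^{tJ} and conjugating by P, we get:

e^{tM} =
  [2*t*exp(-3*t) + exp(-3*t), -t*exp(-3*t), -t^2*exp(-3*t)/2 + 3*t*exp(-3*t)]
  [4*t*exp(-3*t), -2*t*exp(-3*t) + exp(-3*t), -t^2*exp(-3*t) + 7*t*exp(-3*t)]
  [0, 0, exp(-3*t)]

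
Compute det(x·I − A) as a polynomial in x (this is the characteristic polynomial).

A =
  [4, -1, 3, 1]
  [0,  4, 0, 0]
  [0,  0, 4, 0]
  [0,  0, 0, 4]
x^4 - 16*x^3 + 96*x^2 - 256*x + 256

Expanding det(x·I − A) (e.g. by cofactor expansion or by noting that A is similar to its Jordan form J, which has the same characteristic polynomial as A) gives
  χ_A(x) = x^4 - 16*x^3 + 96*x^2 - 256*x + 256
which factors as (x - 4)^4. The eigenvalues (with algebraic multiplicities) are λ = 4 with multiplicity 4.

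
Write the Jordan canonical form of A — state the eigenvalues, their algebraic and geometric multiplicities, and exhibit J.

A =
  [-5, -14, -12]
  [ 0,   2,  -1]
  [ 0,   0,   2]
J_1(-5) ⊕ J_2(2)

The characteristic polynomial is
  det(x·I − A) = x^3 + x^2 - 16*x + 20 = (x - 2)^2*(x + 5)

Eigenvalues and multiplicities (the geometric multiplicity of λ is n − rank(A − λI), which equals the number of Jordan blocks for λ):
  λ = -5: algebraic multiplicity = 1, geometric multiplicity = 1
  λ = 2: algebraic multiplicity = 2, geometric multiplicity = 1

Determining the block sizes for each eigenvalue:
  λ = -5: one block (gm = 1), so the single block has size am = 1 → block sizes [1]
  λ = 2: one block (gm = 1), so the single block has size am = 2 → block sizes [2]

Assembling the blocks gives a Jordan form
J =
  [-5, 0, 0]
  [ 0, 2, 1]
  [ 0, 0, 2]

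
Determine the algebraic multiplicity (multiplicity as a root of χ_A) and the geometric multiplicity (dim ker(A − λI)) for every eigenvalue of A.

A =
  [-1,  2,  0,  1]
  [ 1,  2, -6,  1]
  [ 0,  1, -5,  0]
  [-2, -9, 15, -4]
λ = -2: alg = 4, geom = 2

Step 1 — factor the characteristic polynomial to read off the algebraic multiplicities:
  χ_A(x) = (x + 2)^4

Step 2 — compute geometric multiplicities via the rank-nullity identity g(λ) = n − rank(A − λI):
  rank(A − (-2)·I) = 2, so dim ker(A − (-2)·I) = n − 2 = 2

Summary:
  λ = -2: algebraic multiplicity = 4, geometric multiplicity = 2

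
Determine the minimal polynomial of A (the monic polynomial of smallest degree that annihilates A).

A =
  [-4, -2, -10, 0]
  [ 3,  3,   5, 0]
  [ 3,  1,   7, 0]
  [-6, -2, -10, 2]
x^2 - 4*x + 4

The characteristic polynomial is χ_A(x) = (x - 2)^4, so the eigenvalues are known. The minimal polynomial is
  m_A(x) = Π_λ (x − λ)^{k_λ}
where k_λ is the size of the *largest* Jordan block for λ (equivalently, the smallest k with (A − λI)^k v = 0 for every generalised eigenvector v of λ).

  λ = 2: largest Jordan block has size 2, contributing (x − 2)^2

So m_A(x) = (x - 2)^2 = x^2 - 4*x + 4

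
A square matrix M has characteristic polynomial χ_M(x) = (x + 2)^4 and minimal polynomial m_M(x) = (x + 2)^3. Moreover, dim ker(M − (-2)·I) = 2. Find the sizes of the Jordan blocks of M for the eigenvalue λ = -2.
Block sizes for λ = -2: [3, 1]

Step 1 — from the characteristic polynomial, algebraic multiplicity of λ = -2 is 4. From dim ker(M − (-2)·I) = 2, there are exactly 2 Jordan blocks for λ = -2.
Step 2 — from the minimal polynomial, the factor (x + 2)^3 tells us the largest block for λ = -2 has size 3.
Step 3 — with total size 4, 2 blocks, and largest block 3, the block sizes (in nonincreasing order) are [3, 1].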